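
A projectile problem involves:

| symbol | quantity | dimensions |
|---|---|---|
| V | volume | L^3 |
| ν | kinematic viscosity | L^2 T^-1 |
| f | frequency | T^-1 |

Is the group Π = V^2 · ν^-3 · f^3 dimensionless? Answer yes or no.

Sum the exponent of each base dimension across the product:
  L: 2·[V]_L − 3·[ν]_L + 3·[f]_L = 2·(3) − 3·(2) + 3·(0) = 0
  T: 2·[V]_T − 3·[ν]_T + 3·[f]_T = 2·(0) − 3·(-1) + 3·(-1) = 0
All base exponents vanish — dimensionless.

yes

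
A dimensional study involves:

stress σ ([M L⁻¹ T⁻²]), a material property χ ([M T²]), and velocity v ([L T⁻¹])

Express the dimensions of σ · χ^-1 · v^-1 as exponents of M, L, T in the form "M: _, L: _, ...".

Collect each base-dimension exponent across the product:
  M: (1) − (1) − (0) = 0
  L: (-1) − (0) − (1) = -2
  T: (-2) − (2) − (-1) = -3
So the dimensions are [L⁻² T⁻³].

M: 0, L: -2, T: -3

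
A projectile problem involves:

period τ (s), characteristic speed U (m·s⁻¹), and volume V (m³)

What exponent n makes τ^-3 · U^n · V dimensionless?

-3

Balance the L exponent: (1)·n from U, plus −3·(0) + (3) = 3 from the rest, must sum to zero.
n + 3 = 0, so n = -3.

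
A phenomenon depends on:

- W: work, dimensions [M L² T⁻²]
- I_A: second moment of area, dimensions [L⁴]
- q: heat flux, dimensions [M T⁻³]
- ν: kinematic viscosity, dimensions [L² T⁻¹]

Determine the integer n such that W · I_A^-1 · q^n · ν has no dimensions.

-1

Balance the M exponent: (1)·n from q, plus (1) − (0) + (0) = 1 from the rest, must sum to zero.
n + 1 = 0, so n = -1.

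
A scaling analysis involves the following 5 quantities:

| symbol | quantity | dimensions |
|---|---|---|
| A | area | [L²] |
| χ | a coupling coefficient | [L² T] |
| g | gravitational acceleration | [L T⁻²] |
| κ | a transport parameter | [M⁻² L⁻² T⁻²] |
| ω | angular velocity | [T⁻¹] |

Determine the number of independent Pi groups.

There are 5 variables and 3 base dimensions (M, L, T).
The dimension matrix has rank 3.
Independent dimensionless groups: 5 − 3 = 2.

2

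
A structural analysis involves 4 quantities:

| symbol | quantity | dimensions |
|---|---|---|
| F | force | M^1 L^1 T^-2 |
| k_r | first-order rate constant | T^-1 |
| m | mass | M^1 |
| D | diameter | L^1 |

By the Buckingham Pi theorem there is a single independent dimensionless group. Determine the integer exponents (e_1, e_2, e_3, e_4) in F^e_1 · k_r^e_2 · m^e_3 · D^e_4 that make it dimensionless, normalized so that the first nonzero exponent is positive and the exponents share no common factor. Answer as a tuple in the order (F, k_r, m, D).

(1, -2, -1, -1)

M: e_1·(1) + e_2·(0) + e_3·(1) + e_4·(0) = 0
L: e_1·(1) + e_2·(0) + e_3·(0) + e_4·(1) = 0
T: e_1·(-2) + e_2·(-1) + e_3·(0) + e_4·(0) = 0
Solving this homogeneous linear system for the smallest-integer solution (first nonzero entry positive) gives (1, -2, -1, -1).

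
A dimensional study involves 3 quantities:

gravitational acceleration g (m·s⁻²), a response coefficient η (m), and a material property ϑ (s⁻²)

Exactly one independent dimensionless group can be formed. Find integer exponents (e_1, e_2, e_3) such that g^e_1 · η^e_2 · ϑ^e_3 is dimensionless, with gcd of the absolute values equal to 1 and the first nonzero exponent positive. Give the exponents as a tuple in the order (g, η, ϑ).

(1, -1, -1)

L: e_1·(1) + e_2·(1) + e_3·(0) = 0
T: e_1·(-2) + e_2·(0) + e_3·(-2) = 0
Solving this homogeneous linear system for the smallest-integer solution (first nonzero entry positive) gives (1, -1, -1).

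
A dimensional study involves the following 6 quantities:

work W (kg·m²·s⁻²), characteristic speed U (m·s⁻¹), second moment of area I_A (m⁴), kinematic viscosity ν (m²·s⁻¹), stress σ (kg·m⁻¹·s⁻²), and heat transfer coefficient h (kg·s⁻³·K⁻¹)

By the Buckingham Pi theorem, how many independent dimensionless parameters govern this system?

2

There are 6 variables and 4 base dimensions (M, L, T, Θ).
The dimension matrix has rank 4.
Independent dimensionless groups: 6 − 4 = 2.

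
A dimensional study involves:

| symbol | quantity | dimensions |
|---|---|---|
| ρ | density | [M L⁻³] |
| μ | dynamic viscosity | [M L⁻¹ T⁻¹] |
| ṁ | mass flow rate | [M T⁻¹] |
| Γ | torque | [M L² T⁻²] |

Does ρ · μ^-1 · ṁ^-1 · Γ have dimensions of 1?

yes

Sum the exponent of each base dimension across the product:
  M: [ρ]_M − [μ]_M − [ṁ]_M + [Γ]_M = (1) − (1) − (1) + (1) = 0
  L: [ρ]_L − [μ]_L − [ṁ]_L + [Γ]_L = (-3) − (-1) − (0) + (2) = 0
  T: [ρ]_T − [μ]_T − [ṁ]_T + [Γ]_T = (0) − (-1) − (-1) + (-2) = 0
All base exponents vanish — dimensionless.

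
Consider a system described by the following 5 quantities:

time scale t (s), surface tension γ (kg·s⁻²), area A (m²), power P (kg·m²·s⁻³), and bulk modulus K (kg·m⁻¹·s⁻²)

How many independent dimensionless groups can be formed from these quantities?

2

There are 5 variables and 3 base dimensions (M, L, T).
The dimension matrix has rank 3.
Independent dimensionless groups: 5 − 3 = 2.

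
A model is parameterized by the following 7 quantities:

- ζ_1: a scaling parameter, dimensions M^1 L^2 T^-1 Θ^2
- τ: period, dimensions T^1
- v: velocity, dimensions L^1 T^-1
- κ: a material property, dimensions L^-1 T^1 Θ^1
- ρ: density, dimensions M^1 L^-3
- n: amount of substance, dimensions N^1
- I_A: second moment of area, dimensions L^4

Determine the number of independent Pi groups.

There are 7 variables and 5 base dimensions (M, L, T, Θ, N).
The dimension matrix has rank 5.
Independent dimensionless groups: 7 − 5 = 2.

2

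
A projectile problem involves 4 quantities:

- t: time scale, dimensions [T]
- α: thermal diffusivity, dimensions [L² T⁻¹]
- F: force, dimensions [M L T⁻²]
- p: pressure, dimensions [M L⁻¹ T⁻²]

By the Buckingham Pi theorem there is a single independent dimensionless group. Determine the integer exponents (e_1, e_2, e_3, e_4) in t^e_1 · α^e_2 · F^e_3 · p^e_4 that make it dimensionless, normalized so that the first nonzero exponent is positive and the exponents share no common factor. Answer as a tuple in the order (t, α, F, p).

(1, 1, -1, 1)

M: e_1·(0) + e_2·(0) + e_3·(1) + e_4·(1) = 0
L: e_1·(0) + e_2·(2) + e_3·(1) + e_4·(-1) = 0
T: e_1·(1) + e_2·(-1) + e_3·(-2) + e_4·(-2) = 0
Solving this homogeneous linear system for the smallest-integer solution (first nonzero entry positive) gives (1, 1, -1, 1).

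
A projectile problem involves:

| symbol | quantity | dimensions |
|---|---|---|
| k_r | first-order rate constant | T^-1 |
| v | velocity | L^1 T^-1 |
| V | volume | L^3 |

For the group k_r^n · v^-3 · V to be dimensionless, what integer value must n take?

Balance the T exponent: (-1)·n from k_r, plus −3·(-1) + (0) = 3 from the rest, must sum to zero.
−n + 3 = 0, so n = 3.

3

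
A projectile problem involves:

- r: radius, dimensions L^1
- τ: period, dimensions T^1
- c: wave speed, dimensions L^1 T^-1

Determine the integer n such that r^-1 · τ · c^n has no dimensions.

1

Balance the L exponent: (1)·n from c, plus −(1) + (0) = -1 from the rest, must sum to zero.
n − 1 = 0, so n = 1.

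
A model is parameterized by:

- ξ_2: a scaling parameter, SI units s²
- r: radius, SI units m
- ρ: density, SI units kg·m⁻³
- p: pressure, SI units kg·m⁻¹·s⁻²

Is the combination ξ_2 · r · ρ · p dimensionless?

Sum the exponent of each base dimension across the product:
  M: [ξ_2]_M + [r]_M + [ρ]_M + [p]_M = (0) + (0) + (1) + (1) = 2
  L: [ξ_2]_L + [r]_L + [ρ]_L + [p]_L = (0) + (1) + (-3) + (-1) = -3
  T: [ξ_2]_T + [r]_T + [ρ]_T + [p]_T = (2) + (0) + (0) + (-2) = 0
Net dimensions [M² L⁻³] ≠ [1] — not dimensionless.

no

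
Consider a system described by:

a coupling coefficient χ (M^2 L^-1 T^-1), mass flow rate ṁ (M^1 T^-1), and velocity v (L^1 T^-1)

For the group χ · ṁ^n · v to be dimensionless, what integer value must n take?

Balance the M exponent: (1)·n from ṁ, plus (2) + (0) = 2 from the rest, must sum to zero.
n + 2 = 0, so n = -2.

-2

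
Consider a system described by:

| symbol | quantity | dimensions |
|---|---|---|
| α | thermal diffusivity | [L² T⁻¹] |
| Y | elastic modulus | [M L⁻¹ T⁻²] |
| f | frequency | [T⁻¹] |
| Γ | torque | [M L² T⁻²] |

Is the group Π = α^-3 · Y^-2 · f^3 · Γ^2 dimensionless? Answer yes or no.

Sum the exponent of each base dimension across the product:
  M: −3·[α]_M − 2·[Y]_M + 3·[f]_M + 2·[Γ]_M = −3·(0) − 2·(1) + 3·(0) + 2·(1) = 0
  L: −3·[α]_L − 2·[Y]_L + 3·[f]_L + 2·[Γ]_L = −3·(2) − 2·(-1) + 3·(0) + 2·(2) = 0
  T: −3·[α]_T − 2·[Y]_T + 3·[f]_T + 2·[Γ]_T = −3·(-1) − 2·(-2) + 3·(-1) + 2·(-2) = 0
  Θ: −3·[α]_Θ − 2·[Y]_Θ + 3·[f]_Θ + 2·[Γ]_Θ = −3·(0) − 2·(0) + 3·(0) + 2·(0) = 0
All base exponents vanish — dimensionless.

yes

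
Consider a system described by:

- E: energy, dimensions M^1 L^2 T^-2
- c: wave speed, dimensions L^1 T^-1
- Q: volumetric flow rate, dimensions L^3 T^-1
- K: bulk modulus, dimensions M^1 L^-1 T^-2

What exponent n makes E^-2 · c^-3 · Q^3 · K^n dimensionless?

2

Balance the M exponent: (1)·n from K, plus −2·(1) − 3·(0) + 3·(0) = -2 from the rest, must sum to zero.
n − 2 = 0, so n = 2.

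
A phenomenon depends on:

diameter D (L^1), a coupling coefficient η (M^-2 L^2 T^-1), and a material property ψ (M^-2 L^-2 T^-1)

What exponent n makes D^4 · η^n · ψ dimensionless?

-1

Balance the M exponent: (-2)·n from η, plus 4·(0) + (-2) = -2 from the rest, must sum to zero.
-2n − 2 = 0, so n = -1.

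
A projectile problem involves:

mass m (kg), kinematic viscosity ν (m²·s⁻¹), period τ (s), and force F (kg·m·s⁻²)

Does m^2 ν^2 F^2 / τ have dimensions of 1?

Sum the exponent of each base dimension across the product:
  M: 2·[m]_M + 2·[ν]_M − [τ]_M + 2·[F]_M = 2·(1) + 2·(0) − (0) + 2·(1) = 4
  L: 2·[m]_L + 2·[ν]_L − [τ]_L + 2·[F]_L = 2·(0) + 2·(2) − (0) + 2·(1) = 6
  T: 2·[m]_T + 2·[ν]_T − [τ]_T + 2·[F]_T = 2·(0) + 2·(-1) − (1) + 2·(-2) = -7
Net dimensions [M⁴ L⁶ T⁻⁷] ≠ [1] — not dimensionless.

no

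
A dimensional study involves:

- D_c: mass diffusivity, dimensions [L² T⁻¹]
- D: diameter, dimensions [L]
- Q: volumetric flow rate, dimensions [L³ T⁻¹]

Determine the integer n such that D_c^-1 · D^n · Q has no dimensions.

-1

Balance the L exponent: (1)·n from D, plus −(2) + (3) = 1 from the rest, must sum to zero.
n + 1 = 0, so n = -1.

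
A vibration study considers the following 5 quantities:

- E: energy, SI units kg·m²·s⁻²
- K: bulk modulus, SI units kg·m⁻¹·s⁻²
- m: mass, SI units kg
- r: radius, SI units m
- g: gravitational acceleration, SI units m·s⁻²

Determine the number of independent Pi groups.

There are 5 variables and 3 base dimensions (M, L, T).
The dimension matrix has rank 3.
Independent dimensionless groups: 5 − 3 = 2.

2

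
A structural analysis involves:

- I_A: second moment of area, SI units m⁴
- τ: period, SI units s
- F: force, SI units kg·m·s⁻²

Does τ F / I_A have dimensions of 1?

no

Sum the exponent of each base dimension across the product:
  M: −[I_A]_M + [τ]_M + [F]_M = −(0) + (0) + (1) = 1
  L: −[I_A]_L + [τ]_L + [F]_L = −(4) + (0) + (1) = -3
  T: −[I_A]_T + [τ]_T + [F]_T = −(0) + (1) + (-2) = -1
Net dimensions [M L⁻³ T⁻¹] ≠ [1] — not dimensionless.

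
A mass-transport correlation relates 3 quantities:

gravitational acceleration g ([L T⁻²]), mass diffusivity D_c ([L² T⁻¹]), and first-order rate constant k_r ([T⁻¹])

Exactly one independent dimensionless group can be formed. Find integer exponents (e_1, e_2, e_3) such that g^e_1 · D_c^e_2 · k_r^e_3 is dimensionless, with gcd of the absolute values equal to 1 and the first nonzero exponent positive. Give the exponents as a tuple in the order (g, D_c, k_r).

L: e_1·(1) + e_2·(2) + e_3·(0) = 0
T: e_1·(-2) + e_2·(-1) + e_3·(-1) = 0
Solving this homogeneous linear system for the smallest-integer solution (first nonzero entry positive) gives (2, -1, -3).

(2, -1, -3)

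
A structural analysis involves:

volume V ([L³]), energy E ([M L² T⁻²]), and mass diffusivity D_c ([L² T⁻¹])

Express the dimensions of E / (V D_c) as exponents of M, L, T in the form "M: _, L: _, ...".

M: 1, L: -3, T: -1

Collect each base-dimension exponent across the product:
  M: −(0) + (1) − (0) = 1
  L: −(3) + (2) − (2) = -3
  T: −(0) + (-2) − (-1) = -1
So the dimensions are [M L⁻³ T⁻¹].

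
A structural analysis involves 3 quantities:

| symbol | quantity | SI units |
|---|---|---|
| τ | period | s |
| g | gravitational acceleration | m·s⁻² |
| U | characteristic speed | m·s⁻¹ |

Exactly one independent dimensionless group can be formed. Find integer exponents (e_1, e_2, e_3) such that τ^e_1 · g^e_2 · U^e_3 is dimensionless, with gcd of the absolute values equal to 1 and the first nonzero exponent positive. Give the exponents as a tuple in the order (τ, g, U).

(1, 1, -1)

L: e_1·(0) + e_2·(1) + e_3·(1) = 0
T: e_1·(1) + e_2·(-2) + e_3·(-1) = 0
Solving this homogeneous linear system for the smallest-integer solution (first nonzero entry positive) gives (1, 1, -1).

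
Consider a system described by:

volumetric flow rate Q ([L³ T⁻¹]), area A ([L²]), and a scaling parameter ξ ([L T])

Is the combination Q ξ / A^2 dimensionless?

Sum the exponent of each base dimension across the product:
  L: [Q]_L − 2·[A]_L + [ξ]_L = (3) − 2·(2) + (1) = 0
  T: [Q]_T − 2·[A]_T + [ξ]_T = (-1) − 2·(0) + (1) = 0
All base exponents vanish — dimensionless.

yes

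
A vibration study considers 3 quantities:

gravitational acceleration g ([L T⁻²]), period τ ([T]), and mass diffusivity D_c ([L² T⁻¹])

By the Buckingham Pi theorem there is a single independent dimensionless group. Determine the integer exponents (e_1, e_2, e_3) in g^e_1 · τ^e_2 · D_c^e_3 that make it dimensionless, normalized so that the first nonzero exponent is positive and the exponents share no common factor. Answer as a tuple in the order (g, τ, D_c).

L: e_1·(1) + e_2·(0) + e_3·(2) = 0
T: e_1·(-2) + e_2·(1) + e_3·(-1) = 0
Solving this homogeneous linear system for the smallest-integer solution (first nonzero entry positive) gives (2, 3, -1).

(2, 3, -1)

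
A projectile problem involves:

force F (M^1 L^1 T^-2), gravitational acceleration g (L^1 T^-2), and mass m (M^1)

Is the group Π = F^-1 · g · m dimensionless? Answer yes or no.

Sum the exponent of each base dimension across the product:
  M: −[F]_M + [g]_M + [m]_M = −(1) + (0) + (1) = 0
  L: −[F]_L + [g]_L + [m]_L = −(1) + (1) + (0) = 0
  T: −[F]_T + [g]_T + [m]_T = −(-2) + (-2) + (0) = 0
All base exponents vanish — dimensionless.

yes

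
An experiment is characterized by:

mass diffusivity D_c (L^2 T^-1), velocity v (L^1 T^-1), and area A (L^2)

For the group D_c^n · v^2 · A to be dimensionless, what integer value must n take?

Balance the L exponent: (2)·n from D_c, plus 2·(1) + (2) = 4 from the rest, must sum to zero.
2n + 4 = 0, so n = -2.

-2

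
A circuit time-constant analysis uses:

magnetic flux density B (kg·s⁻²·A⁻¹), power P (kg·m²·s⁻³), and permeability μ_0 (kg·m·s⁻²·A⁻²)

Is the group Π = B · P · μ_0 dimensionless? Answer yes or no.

Sum the exponent of each base dimension across the product:
  M: [B]_M + [P]_M + [μ_0]_M = (1) + (1) + (1) = 3
  L: [B]_L + [P]_L + [μ_0]_L = (0) + (2) + (1) = 3
  T: [B]_T + [P]_T + [μ_0]_T = (-2) + (-3) + (-2) = -7
  I: [B]_I + [P]_I + [μ_0]_I = (-1) + (0) + (-2) = -3
Net dimensions [M³ L³ T⁻⁷ I⁻³] ≠ [1] — not dimensionless.

no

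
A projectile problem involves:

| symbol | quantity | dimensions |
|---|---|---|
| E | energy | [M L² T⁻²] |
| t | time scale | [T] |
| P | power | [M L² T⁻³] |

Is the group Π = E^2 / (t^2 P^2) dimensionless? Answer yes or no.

yes

Sum the exponent of each base dimension across the product:
  M: 2·[E]_M − 2·[t]_M − 2·[P]_M = 2·(1) − 2·(0) − 2·(1) = 0
  L: 2·[E]_L − 2·[t]_L − 2·[P]_L = 2·(2) − 2·(0) − 2·(2) = 0
  T: 2·[E]_T − 2·[t]_T − 2·[P]_T = 2·(-2) − 2·(1) − 2·(-3) = 0
All base exponents vanish — dimensionless.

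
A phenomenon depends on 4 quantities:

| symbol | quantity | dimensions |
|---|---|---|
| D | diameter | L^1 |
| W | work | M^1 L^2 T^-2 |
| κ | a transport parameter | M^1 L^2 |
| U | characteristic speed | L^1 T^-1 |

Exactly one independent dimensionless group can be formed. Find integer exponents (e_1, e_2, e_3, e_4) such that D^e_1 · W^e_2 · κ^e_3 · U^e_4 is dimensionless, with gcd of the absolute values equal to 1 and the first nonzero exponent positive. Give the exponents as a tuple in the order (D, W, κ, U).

M: e_1·(0) + e_2·(1) + e_3·(1) + e_4·(0) = 0
L: e_1·(1) + e_2·(2) + e_3·(2) + e_4·(1) = 0
T: e_1·(0) + e_2·(-2) + e_3·(0) + e_4·(-1) = 0
Solving this homogeneous linear system for the smallest-integer solution (first nonzero entry positive) gives (2, 1, -1, -2).

(2, 1, -1, -2)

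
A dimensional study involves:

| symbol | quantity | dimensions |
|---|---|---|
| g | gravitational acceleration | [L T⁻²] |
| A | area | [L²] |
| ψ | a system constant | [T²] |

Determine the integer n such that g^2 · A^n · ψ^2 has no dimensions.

-1

Balance the L exponent: (2)·n from A, plus 2·(1) + 2·(0) = 2 from the rest, must sum to zero.
2n + 2 = 0, so n = -1.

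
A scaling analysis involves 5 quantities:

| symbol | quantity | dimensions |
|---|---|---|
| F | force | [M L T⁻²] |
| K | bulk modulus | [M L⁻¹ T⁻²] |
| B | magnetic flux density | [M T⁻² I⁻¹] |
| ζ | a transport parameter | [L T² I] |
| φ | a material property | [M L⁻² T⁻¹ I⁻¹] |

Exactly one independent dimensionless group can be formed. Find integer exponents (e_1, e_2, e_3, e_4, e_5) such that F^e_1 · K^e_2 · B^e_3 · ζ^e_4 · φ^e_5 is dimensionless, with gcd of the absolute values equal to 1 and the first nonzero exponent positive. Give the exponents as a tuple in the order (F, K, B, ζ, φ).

(3, -2, -3, -1, 2)

M: e_1·(1) + e_2·(1) + e_3·(1) + e_4·(0) + e_5·(1) = 0
L: e_1·(1) + e_2·(-1) + e_3·(0) + e_4·(1) + e_5·(-2) = 0
T: e_1·(-2) + e_2·(-2) + e_3·(-2) + e_4·(2) + e_5·(-1) = 0
I: e_1·(0) + e_2·(0) + e_3·(-1) + e_4·(1) + e_5·(-1) = 0
Solving this homogeneous linear system for the smallest-integer solution (first nonzero entry positive) gives (3, -2, -3, -1, 2).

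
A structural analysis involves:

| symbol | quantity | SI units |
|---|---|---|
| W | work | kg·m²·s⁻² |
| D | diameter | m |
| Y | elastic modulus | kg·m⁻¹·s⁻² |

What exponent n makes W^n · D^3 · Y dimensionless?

-1

Balance the M exponent: (1)·n from W, plus 3·(0) + (1) = 1 from the rest, must sum to zero.
n + 1 = 0, so n = -1.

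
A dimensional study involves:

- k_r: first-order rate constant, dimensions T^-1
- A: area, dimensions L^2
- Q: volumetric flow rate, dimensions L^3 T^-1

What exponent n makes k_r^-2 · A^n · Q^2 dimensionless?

Balance the L exponent: (2)·n from A, plus −2·(0) + 2·(3) = 6 from the rest, must sum to zero.
2n + 6 = 0, so n = -3.

-3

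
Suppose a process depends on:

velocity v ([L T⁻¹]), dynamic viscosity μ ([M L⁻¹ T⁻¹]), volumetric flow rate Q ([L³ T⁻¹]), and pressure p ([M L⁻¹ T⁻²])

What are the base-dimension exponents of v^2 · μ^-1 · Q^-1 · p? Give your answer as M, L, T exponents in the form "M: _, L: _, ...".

Collect each base-dimension exponent across the product:
  M: 2·(0) − (1) − (0) + (1) = 0
  L: 2·(1) − (-1) − (3) + (-1) = -1
  T: 2·(-1) − (-1) − (-1) + (-2) = -2
So the dimensions are [L⁻¹ T⁻²].

M: 0, L: -1, T: -2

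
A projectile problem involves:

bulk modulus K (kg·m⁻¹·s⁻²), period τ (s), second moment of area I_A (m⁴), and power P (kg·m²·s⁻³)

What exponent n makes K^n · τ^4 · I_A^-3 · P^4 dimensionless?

Balance the M exponent: (1)·n from K, plus 4·(0) − 3·(0) + 4·(1) = 4 from the rest, must sum to zero.
n + 4 = 0, so n = -4.

-4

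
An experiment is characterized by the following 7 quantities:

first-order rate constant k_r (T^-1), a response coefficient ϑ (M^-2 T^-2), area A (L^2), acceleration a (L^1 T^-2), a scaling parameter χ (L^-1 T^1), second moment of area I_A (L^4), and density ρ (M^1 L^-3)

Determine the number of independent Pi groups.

4

There are 7 variables and 3 base dimensions (M, L, T).
The dimension matrix has rank 3.
Independent dimensionless groups: 7 − 3 = 4.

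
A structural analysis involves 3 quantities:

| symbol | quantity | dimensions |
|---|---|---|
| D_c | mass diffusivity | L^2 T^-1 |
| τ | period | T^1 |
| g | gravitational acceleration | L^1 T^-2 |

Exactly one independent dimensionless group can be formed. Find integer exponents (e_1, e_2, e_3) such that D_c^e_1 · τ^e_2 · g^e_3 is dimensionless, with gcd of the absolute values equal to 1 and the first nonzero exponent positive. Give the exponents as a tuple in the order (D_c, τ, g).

L: e_1·(2) + e_2·(0) + e_3·(1) = 0
T: e_1·(-1) + e_2·(1) + e_3·(-2) = 0
Solving this homogeneous linear system for the smallest-integer solution (first nonzero entry positive) gives (1, -3, -2).

(1, -3, -2)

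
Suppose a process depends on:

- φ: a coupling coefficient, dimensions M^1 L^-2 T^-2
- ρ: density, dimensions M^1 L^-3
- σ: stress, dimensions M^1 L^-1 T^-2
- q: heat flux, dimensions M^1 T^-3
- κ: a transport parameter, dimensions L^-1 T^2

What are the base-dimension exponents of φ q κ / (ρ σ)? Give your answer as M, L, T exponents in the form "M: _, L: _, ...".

M: 0, L: 1, T: -1

Collect each base-dimension exponent across the product:
  M: (1) − (1) − (1) + (1) + (0) = 0
  L: (-2) − (-3) − (-1) + (0) + (-1) = 1
  T: (-2) − (0) − (-2) + (-3) + (2) = -1
So the dimensions are [L T⁻¹].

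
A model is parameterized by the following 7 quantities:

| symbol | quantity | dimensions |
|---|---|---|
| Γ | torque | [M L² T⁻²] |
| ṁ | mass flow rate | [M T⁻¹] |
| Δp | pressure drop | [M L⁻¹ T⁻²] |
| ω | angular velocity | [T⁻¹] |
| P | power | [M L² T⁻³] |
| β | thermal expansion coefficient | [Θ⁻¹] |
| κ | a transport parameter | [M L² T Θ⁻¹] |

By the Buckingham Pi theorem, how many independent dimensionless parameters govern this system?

3

There are 7 variables and 4 base dimensions (M, L, T, Θ).
The dimension matrix has rank 4.
Independent dimensionless groups: 7 − 4 = 3.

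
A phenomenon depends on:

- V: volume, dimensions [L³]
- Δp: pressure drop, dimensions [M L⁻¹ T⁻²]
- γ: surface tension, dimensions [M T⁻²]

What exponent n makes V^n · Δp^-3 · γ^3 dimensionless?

Balance the L exponent: (3)·n from V, plus −3·(-1) + 3·(0) = 3 from the rest, must sum to zero.
3n + 3 = 0, so n = -1.

-1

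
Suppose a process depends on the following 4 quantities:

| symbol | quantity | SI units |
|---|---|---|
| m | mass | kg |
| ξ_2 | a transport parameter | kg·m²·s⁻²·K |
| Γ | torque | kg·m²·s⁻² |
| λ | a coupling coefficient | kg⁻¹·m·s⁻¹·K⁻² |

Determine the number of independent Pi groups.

1

There are 4 variables and 4 base dimensions (M, L, T, Θ).
The dimension matrix has rank 3 (less than 4: the dimension vectors are linearly dependent).
Independent dimensionless groups: 4 − 3 = 1.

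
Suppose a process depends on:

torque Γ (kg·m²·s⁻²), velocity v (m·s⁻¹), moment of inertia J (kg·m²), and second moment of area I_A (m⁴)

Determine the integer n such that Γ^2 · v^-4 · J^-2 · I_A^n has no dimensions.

Balance the L exponent: (4)·n from I_A, plus 2·(2) − 4·(1) − 2·(2) = -4 from the rest, must sum to zero.
4n − 4 = 0, so n = 1.

1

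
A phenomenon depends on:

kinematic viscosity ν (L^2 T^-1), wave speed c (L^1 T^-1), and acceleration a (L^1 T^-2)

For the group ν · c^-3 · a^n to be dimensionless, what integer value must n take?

Balance the L exponent: (1)·n from a, plus (2) − 3·(1) = -1 from the rest, must sum to zero.
n − 1 = 0, so n = 1.

1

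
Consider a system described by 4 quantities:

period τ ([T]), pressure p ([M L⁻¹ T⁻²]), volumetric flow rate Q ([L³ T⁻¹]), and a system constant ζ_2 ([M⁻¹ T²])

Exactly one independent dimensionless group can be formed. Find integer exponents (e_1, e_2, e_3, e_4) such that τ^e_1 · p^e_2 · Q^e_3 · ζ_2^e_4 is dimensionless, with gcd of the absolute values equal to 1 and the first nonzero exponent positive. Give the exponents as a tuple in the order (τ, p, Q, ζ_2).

M: e_1·(0) + e_2·(1) + e_3·(0) + e_4·(-1) = 0
L: e_1·(0) + e_2·(-1) + e_3·(3) + e_4·(0) = 0
T: e_1·(1) + e_2·(-2) + e_3·(-1) + e_4·(2) = 0
Solving this homogeneous linear system for the smallest-integer solution (first nonzero entry positive) gives (1, 3, 1, 3).

(1, 3, 1, 3)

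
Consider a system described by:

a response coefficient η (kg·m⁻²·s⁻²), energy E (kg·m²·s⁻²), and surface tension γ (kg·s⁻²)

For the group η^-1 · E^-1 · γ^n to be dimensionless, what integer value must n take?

2

Balance the M exponent: (1)·n from γ, plus −(1) − (1) = -2 from the rest, must sum to zero.
n − 2 = 0, so n = 2.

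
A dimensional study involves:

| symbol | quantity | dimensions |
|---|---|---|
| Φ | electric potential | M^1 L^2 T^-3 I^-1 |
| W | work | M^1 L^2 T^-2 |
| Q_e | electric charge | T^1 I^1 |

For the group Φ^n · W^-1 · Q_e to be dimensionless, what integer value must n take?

Balance the M exponent: (1)·n from Φ, plus −(1) + (0) = -1 from the rest, must sum to zero.
n − 1 = 0, so n = 1.

1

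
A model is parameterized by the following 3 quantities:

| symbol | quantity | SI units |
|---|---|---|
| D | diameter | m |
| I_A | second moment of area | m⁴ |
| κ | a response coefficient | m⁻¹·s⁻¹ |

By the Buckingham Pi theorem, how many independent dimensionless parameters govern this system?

There are 3 variables and 2 base dimensions (L, T).
The dimension matrix has rank 2.
Independent dimensionless groups: 3 − 2 = 1.

1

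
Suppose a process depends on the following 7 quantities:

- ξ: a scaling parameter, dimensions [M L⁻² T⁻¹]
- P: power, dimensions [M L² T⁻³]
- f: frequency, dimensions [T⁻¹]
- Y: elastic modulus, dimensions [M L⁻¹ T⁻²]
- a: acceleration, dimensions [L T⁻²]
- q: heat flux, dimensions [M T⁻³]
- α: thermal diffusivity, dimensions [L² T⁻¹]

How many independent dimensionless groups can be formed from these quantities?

There are 7 variables and 3 base dimensions (M, L, T).
The dimension matrix has rank 3.
Independent dimensionless groups: 7 − 3 = 4.

4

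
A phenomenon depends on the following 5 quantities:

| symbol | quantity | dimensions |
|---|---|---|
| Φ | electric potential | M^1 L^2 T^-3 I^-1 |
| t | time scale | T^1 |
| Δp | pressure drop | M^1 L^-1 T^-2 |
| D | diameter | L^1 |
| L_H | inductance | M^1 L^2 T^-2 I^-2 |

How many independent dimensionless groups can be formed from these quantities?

There are 5 variables and 4 base dimensions (M, L, T, I).
The dimension matrix has rank 4.
Independent dimensionless groups: 5 − 4 = 1.

1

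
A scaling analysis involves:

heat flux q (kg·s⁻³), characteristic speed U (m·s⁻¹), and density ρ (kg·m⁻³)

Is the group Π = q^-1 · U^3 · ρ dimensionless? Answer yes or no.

Sum the exponent of each base dimension across the product:
  M: −[q]_M + 3·[U]_M + [ρ]_M = −(1) + 3·(0) + (1) = 0
  L: −[q]_L + 3·[U]_L + [ρ]_L = −(0) + 3·(1) + (-3) = 0
  T: −[q]_T + 3·[U]_T + [ρ]_T = −(-3) + 3·(-1) + (0) = 0
  Θ: −[q]_Θ + 3·[U]_Θ + [ρ]_Θ = −(0) + 3·(0) + (0) = 0
All base exponents vanish — dimensionless.

yes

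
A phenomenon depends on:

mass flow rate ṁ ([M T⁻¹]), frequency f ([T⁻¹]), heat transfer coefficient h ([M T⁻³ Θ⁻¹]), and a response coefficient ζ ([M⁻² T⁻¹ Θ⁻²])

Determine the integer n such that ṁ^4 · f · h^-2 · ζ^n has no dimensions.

Balance the M exponent: (-2)·n from ζ, plus 4·(1) + (0) − 2·(1) = 2 from the rest, must sum to zero.
-2n + 2 = 0, so n = 1.

1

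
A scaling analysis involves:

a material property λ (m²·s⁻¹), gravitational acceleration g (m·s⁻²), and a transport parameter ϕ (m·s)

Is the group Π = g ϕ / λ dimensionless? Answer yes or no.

yes

Sum the exponent of each base dimension across the product:
  M: −[λ]_M + [g]_M + [ϕ]_M = −(0) + (0) + (0) = 0
  L: −[λ]_L + [g]_L + [ϕ]_L = −(2) + (1) + (1) = 0
  T: −[λ]_T + [g]_T + [ϕ]_T = −(-1) + (-2) + (1) = 0
All base exponents vanish — dimensionless.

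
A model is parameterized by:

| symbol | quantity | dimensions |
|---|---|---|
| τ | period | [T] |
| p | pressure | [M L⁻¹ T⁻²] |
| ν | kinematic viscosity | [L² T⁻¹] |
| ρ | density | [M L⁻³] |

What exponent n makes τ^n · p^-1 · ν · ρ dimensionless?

Balance the T exponent: (1)·n from τ, plus −(-2) + (-1) + (0) = 1 from the rest, must sum to zero.
n + 1 = 0, so n = -1.

-1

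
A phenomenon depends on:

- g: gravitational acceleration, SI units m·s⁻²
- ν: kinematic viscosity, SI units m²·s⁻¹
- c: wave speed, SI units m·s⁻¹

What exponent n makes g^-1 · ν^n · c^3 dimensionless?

-1

Balance the L exponent: (2)·n from ν, plus −(1) + 3·(1) = 2 from the rest, must sum to zero.
2n + 2 = 0, so n = -1.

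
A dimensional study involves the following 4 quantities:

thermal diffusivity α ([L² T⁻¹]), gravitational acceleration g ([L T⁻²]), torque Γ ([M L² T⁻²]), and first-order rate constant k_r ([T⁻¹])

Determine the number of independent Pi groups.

1

There are 4 variables and 3 base dimensions (M, L, T).
The dimension matrix has rank 3.
Independent dimensionless groups: 4 − 3 = 1.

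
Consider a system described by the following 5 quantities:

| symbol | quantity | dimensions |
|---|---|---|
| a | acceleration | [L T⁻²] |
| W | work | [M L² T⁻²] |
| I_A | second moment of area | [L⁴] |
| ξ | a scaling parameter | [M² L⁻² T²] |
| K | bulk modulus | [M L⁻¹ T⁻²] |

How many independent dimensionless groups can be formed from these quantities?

2

There are 5 variables and 3 base dimensions (M, L, T).
The dimension matrix has rank 3.
Independent dimensionless groups: 5 − 3 = 2.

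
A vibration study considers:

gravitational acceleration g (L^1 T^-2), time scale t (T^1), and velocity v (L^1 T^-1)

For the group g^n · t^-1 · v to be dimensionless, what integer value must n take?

-1

Balance the L exponent: (1)·n from g, plus −(0) + (1) = 1 from the rest, must sum to zero.
n + 1 = 0, so n = -1.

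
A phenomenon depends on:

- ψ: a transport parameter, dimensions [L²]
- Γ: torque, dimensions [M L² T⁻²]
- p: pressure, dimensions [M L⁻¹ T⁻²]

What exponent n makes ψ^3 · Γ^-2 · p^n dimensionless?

2

Balance the M exponent: (1)·n from p, plus 3·(0) − 2·(1) = -2 from the rest, must sum to zero.
n − 2 = 0, so n = 2.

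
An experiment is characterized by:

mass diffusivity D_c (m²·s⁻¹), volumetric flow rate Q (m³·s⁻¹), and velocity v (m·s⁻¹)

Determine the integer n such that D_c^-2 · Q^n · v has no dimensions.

1

Balance the L exponent: (3)·n from Q, plus −2·(2) + (1) = -3 from the rest, must sum to zero.
3n − 3 = 0, so n = 1.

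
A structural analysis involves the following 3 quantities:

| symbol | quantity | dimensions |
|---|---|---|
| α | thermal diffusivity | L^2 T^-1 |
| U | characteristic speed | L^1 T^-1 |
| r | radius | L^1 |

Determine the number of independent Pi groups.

1

There are 3 variables and 2 base dimensions (L, T).
The dimension matrix has rank 2.
Independent dimensionless groups: 3 − 2 = 1.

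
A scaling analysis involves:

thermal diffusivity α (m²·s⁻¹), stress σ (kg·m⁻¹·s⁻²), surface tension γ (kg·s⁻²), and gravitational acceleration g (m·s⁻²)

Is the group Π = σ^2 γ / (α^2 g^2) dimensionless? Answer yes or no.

Sum the exponent of each base dimension across the product:
  M: −2·[α]_M + 2·[σ]_M + [γ]_M − 2·[g]_M = −2·(0) + 2·(1) + (1) − 2·(0) = 3
  L: −2·[α]_L + 2·[σ]_L + [γ]_L − 2·[g]_L = −2·(2) + 2·(-1) + (0) − 2·(1) = -8
  T: −2·[α]_T + 2·[σ]_T + [γ]_T − 2·[g]_T = −2·(-1) + 2·(-2) + (-2) − 2·(-2) = 0
Net dimensions [M³ L⁻⁸] ≠ [1] — not dimensionless.

no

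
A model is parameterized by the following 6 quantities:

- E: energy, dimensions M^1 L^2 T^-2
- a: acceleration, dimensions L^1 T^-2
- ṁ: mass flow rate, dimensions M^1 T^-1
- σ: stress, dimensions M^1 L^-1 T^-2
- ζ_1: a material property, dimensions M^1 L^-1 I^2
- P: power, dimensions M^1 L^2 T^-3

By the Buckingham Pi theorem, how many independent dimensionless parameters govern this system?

There are 6 variables and 4 base dimensions (M, L, T, I).
The dimension matrix has rank 4.
Independent dimensionless groups: 6 − 4 = 2.

2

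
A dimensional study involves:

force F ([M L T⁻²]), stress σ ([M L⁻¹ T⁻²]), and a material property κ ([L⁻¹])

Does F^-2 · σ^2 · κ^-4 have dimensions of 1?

Sum the exponent of each base dimension across the product:
  M: −2·[F]_M + 2·[σ]_M − 4·[κ]_M = −2·(1) + 2·(1) − 4·(0) = 0
  L: −2·[F]_L + 2·[σ]_L − 4·[κ]_L = −2·(1) + 2·(-1) − 4·(-1) = 0
  T: −2·[F]_T + 2·[σ]_T − 4·[κ]_T = −2·(-2) + 2·(-2) − 4·(0) = 0
  Θ: −2·[F]_Θ + 2·[σ]_Θ − 4·[κ]_Θ = −2·(0) + 2·(0) − 4·(0) = 0
All base exponents vanish — dimensionless.

yes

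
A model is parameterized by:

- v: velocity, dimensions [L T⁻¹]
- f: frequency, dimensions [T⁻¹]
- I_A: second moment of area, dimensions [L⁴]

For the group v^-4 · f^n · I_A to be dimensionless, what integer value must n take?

4

Balance the T exponent: (-1)·n from f, plus −4·(-1) + (0) = 4 from the rest, must sum to zero.
−n + 4 = 0, so n = 4.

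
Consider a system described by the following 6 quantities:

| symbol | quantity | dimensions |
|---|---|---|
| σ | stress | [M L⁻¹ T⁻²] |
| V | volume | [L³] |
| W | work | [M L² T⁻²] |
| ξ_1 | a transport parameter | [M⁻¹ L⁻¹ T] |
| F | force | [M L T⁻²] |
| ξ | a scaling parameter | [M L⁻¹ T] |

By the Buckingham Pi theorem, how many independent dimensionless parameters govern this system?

There are 6 variables and 3 base dimensions (M, L, T).
The dimension matrix has rank 3.
Independent dimensionless groups: 6 − 3 = 3.

3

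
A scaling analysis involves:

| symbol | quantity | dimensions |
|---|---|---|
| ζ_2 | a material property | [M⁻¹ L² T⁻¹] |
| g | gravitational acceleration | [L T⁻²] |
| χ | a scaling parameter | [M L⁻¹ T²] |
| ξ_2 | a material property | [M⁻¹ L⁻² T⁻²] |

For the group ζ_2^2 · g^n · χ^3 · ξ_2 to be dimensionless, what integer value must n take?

1

Balance the L exponent: (1)·n from g, plus 2·(2) + 3·(-1) + (-2) = -1 from the rest, must sum to zero.
n − 1 = 0, so n = 1.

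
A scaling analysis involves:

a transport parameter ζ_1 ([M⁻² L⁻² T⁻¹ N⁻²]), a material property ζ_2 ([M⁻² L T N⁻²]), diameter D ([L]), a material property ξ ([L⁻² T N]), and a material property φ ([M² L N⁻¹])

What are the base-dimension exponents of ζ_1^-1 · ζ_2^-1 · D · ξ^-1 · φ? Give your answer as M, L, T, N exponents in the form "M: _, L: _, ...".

Collect each base-dimension exponent across the product:
  M: −(-2) − (-2) + (0) − (0) + (2) = 6
  L: −(-2) − (1) + (1) − (-2) + (1) = 5
  T: −(-1) − (1) + (0) − (1) + (0) = -1
  N: −(-2) − (-2) + (0) − (1) + (-1) = 2
So the dimensions are [M⁶ L⁵ T⁻¹ N²].

M: 6, L: 5, T: -1, N: 2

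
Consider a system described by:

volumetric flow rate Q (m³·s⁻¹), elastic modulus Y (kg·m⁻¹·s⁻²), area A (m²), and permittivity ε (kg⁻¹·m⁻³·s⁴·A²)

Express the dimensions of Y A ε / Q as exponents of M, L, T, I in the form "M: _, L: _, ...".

Collect each base-dimension exponent across the product:
  M: −(0) + (1) + (0) + (-1) = 0
  L: −(3) + (-1) + (2) + (-3) = -5
  T: −(-1) + (-2) + (0) + (4) = 3
  I: −(0) + (0) + (0) + (2) = 2
So the dimensions are [L⁻⁵ T³ I²].

M: 0, L: -5, T: 3, I: 2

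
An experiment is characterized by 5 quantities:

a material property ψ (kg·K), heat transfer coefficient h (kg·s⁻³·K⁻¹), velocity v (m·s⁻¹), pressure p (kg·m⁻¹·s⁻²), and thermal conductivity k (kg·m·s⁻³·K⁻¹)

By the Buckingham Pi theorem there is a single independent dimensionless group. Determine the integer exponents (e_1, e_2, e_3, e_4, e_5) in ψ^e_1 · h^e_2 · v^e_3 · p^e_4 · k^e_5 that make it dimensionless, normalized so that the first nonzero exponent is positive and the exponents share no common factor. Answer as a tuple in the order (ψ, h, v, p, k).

M: e_1·(1) + e_2·(1) + e_3·(0) + e_4·(1) + e_5·(1) = 0
L: e_1·(0) + e_2·(0) + e_3·(1) + e_4·(-1) + e_5·(1) = 0
T: e_1·(0) + e_2·(-3) + e_3·(-1) + e_4·(-2) + e_5·(-3) = 0
Θ: e_1·(1) + e_2·(-1) + e_3·(0) + e_4·(0) + e_5·(-1) = 0
Solving this homogeneous linear system for the smallest-integer solution (first nonzero entry positive) gives (1, 4, 1, -2, -3).

(1, 4, 1, -2, -3)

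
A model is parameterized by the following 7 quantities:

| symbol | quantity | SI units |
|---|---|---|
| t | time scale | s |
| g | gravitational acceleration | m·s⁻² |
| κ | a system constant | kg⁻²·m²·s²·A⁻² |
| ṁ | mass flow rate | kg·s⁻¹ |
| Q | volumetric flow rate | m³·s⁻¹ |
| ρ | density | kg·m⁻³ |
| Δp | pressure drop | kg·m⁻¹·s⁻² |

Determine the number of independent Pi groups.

There are 7 variables and 4 base dimensions (M, L, T, I).
The dimension matrix has rank 4.
Independent dimensionless groups: 7 − 4 = 3.

3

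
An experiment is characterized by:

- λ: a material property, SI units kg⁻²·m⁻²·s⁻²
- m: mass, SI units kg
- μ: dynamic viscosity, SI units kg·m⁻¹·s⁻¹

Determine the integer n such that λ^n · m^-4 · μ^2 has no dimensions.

Balance the M exponent: (-2)·n from λ, plus −4·(1) + 2·(1) = -2 from the rest, must sum to zero.
-2n − 2 = 0, so n = -1.

-1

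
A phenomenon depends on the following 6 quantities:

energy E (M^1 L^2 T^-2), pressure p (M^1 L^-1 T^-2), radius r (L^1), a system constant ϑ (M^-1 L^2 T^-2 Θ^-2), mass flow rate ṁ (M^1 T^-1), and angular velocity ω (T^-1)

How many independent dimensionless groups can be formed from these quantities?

There are 6 variables and 4 base dimensions (M, L, T, Θ).
The dimension matrix has rank 4.
Independent dimensionless groups: 6 − 4 = 2.

2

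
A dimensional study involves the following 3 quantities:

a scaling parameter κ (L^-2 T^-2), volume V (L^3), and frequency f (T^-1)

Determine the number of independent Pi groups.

1

There are 3 variables and 2 base dimensions (L, T).
The dimension matrix has rank 2.
Independent dimensionless groups: 3 − 2 = 1.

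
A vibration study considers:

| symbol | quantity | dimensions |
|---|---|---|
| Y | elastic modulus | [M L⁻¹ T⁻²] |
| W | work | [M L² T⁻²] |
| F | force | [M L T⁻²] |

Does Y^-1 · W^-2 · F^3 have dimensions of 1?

Sum the exponent of each base dimension across the product:
  M: −[Y]_M − 2·[W]_M + 3·[F]_M = −(1) − 2·(1) + 3·(1) = 0
  L: −[Y]_L − 2·[W]_L + 3·[F]_L = −(-1) − 2·(2) + 3·(1) = 0
  T: −[Y]_T − 2·[W]_T + 3·[F]_T = −(-2) − 2·(-2) + 3·(-2) = 0
All base exponents vanish — dimensionless.

yes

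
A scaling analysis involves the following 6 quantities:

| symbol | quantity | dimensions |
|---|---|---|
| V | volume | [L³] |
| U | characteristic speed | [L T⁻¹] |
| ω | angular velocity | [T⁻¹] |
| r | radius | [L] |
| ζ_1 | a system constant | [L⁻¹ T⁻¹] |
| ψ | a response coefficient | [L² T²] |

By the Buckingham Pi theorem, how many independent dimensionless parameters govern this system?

There are 6 variables and 2 base dimensions (L, T).
The dimension matrix has rank 2.
Independent dimensionless groups: 6 − 2 = 4.

4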